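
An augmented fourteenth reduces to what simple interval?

Each octave removed subtracts seven from the number: 14 − 7 = 7.
So an augmented fourteenth is an octave plus an augmented seventh. The quality is unchanged.

augmented 7th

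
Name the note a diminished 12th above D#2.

Counting five letter names plus an octave up from D lands on A.
Moving 18 semitones up from D#2 (the size of a diminished twelfth) reaches A3.

A3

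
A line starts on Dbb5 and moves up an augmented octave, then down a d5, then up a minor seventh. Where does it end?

F6

Dbb5 up an augmented octave → Db6 (13 semitones).
Db6 down a diminished fifth → G5 (6 semitones).
A minor seventh up from G5 is F6.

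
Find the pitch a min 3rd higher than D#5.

Counting three letter names up from D lands on F.
A minor third is 3 semitones; 3 semitones up from D#5 gives F#5.

F#5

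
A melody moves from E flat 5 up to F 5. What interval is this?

major second

E to F spans two letter names (E-F) — that makes it a second of some quality.
Eb5 to F5 is 2 semitones, matching the major second exactly, so the quality is major.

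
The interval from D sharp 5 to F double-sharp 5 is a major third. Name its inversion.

Inverted interval numbers add to nine, so a third pairs with a sixth (3 + 6 = 9).
And major becomes minor under inversion, so we get a minor sixth.

minor sixth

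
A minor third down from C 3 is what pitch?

A 2

Counting three letter names down from C lands on A.
A minor third spans 3 semitones, so from C3 the target pitch is A2.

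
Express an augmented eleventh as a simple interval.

Take out an octave (7 from the number): 11 − 7 = 4.
That makes an augmented eleventh a compound augmented fourth — an octave plus an augmented fourth.

augmented fourth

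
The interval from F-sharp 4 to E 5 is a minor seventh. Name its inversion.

Inverted interval numbers add to nine, so a seventh pairs with a second (7 + 2 = 9).
The quality also flips — minor becomes major — giving a major second.

major 2nd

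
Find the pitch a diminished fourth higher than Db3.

Four letter names up from D: G.
A diminished fourth spans 4 semitones, so from Db3 the target pitch is Gbb3.

Gbb3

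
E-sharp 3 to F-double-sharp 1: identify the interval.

Descending from E#3 to F##1 is the same interval as ascending F##1 to E#3.
F to E spans seven letter names (F-G-A-B-C-D-E), plus an octave — that makes it a fourteenth of some quality.
At 22 semitones, F##1→E#3 falls one short of a major fourteenth: minor.
(Equivalently, a compound minor seventh: a minor seventh plus an octave.)

m14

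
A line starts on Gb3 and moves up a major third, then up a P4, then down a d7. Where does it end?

F#3

A major third up from Gb3 is Bb3.
A perfect fourth up from Bb3 is Eb4.
Down a diminished seventh from Eb4: F#3 (9 semitones down).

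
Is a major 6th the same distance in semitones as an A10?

9 semitones (major sixth) vs 17 semitones (augmented tenth): not equal.

No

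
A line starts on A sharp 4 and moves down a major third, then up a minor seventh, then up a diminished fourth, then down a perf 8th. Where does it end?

A flat 4

Down a major third from A#4: F#4 (4 semitones down).
F#4 up a minor seventh → E5 (10 semitones).
E5 up a diminished fourth → Ab5 (4 semitones).
A perfect octave down from Ab5 is Ab4.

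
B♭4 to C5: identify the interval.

major 2nd

B to C spans two letter names (B-C), so the interval is some kind of second.
The major second spans 2 semitones, and Bb4 to C5 is exactly 2 semitones — so this is a major second.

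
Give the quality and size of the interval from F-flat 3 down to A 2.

Descending from Fb3 to A2 is the same interval as ascending A2 to Fb3.
A to F spans six letter names (A-B-C-D-E-F), so the interval is some kind of sixth.
A2 to Fb3 spans 7 semitones — two semitones narrower than the major sixth (9) — giving a diminished sixth.

diminished sixth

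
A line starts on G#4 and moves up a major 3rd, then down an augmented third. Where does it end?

A major third up from G#4 is B#4.
Down an augmented third from B#4: G4 (5 semitones down).

G4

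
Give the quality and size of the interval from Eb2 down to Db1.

M9

Descending from Eb2 to Db1 is the same interval as ascending Db1 to Eb2.
D to E spans two letter names (D-E), plus an octave, so the interval is some kind of ninth.
Db1 to Eb2 is 14 semitones, matching the major ninth exactly, so the quality is major.
(Equivalently, a compound major second: a major second plus an octave.)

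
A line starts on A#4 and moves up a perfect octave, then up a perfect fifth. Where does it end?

A perfect octave up from A#4 is A#5.
A#5 up a perfect fifth → E#6 (7 semitones).

E#6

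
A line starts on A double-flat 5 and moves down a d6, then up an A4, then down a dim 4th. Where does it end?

C double-sharp 5

A diminished sixth down from Abb5 is C5.
C5 up an augmented fourth → F#5 (6 semitones).
A diminished fourth down from F#5 is C##5.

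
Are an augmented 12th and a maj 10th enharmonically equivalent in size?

No

An augmented twelfth spans 20 semitones; a major tenth spans 16 semitones. They differ by 4.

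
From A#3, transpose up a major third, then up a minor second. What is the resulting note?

A#3 up a major third → C##4 (4 semitones).
A minor second up from C##4 is D#4.

D#4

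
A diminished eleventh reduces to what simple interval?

Each octave removed subtracts seven from the number: 11 − 7 = 4.
So a diminished eleventh is an octave plus a diminished fourth. The quality is unchanged.

d4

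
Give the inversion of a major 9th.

First reduce the compound major ninth to its simple form, a major second.
Inverted interval numbers add to nine, so a second pairs with a seventh (2 + 7 = 9).
And major becomes minor under inversion, so we get a minor seventh.

m7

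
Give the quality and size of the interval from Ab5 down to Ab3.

Descending from Ab5 to Ab3 is the same interval as ascending Ab3 to Ab5.
A to A is the same letter name, plus 2 octaves — that makes it a fifteenth of some quality.
Counting semitones, Ab3→Ab5 is 24, which is the perfect fifteenth.
(Equivalently, a compound perfect octave: a perfect octave plus an octave.)

perfect fifteenth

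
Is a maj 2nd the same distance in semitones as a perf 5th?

No

2 semitones (major second) vs 7 semitones (perfect fifth): not equal.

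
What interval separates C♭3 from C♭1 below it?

perfect fifteenth

Descending from Cb3 to Cb1 is the same interval as ascending Cb1 to Cb3.
C to C is the same letter name, plus 2 octaves, so the interval is some kind of fifteenth.
The perfect fifteenth spans 24 semitones, and Cb1 to Cb3 is exactly 24 semitones — so this is a perfect fifteenth.
(Equivalently, a compound perfect octave: a perfect octave plus an octave.)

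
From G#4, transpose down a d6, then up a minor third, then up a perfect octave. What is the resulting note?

D##5

A diminished sixth down from G#4 is B##3.
A minor third up from B##3 is D##4.
D##4 up a perfect octave → D##5 (12 semitones).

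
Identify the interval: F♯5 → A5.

minor third

F to A spans three letter names (F-G-A), so the interval is some kind of third.
F#5 to A5 is 3 semitones, a half step short of the major third (4), so this is minor.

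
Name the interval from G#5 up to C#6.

perfect fourth

G to C spans four letter names (G-A-B-C) — that makes it a fourth of some quality.
The perfect fourth spans 5 semitones, and G#5 to C#6 is exactly 5 semitones — so this is a perfect fourth.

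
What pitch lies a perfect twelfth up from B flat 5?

The twelfth's letter: B up five letter names plus an octave → F.
A perfect twelfth is 19 semitones; 19 semitones up from Bb5 gives F7.

F 7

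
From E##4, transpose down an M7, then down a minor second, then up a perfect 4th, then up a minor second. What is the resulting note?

A major seventh down from E##4 is F##3.
Down a minor second from F##3: E##3 (1 semitone down).
A perfect fourth up from E##3 is A##3.
Up a minor second from A##3: B#3 (1 semitone up).

B#3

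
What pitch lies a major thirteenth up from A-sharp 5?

F-double-sharp 7

The thirteenth's letter: A up six letter names plus an octave → F.
A major thirteenth is 21 semitones; 21 semitones up from A#5 gives F##7.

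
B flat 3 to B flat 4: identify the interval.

perfect 8th

B to B is the same letter name, plus an octave — that makes it an octave of some quality.
Counting semitones, Bb3→Bb4 is 12, which is the perfect octave.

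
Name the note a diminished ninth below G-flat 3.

F-sharp 2

The ninth's letter: G down two letter names plus an octave → F.
A diminished ninth spans 12 semitones, so from Gb3 the target pitch is F#2.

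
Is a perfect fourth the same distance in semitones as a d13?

A perfect fourth spans 5 semitones; a diminished thirteenth spans 19 semitones. They differ by 14.

No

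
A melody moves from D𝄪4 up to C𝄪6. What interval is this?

minor fourteenth

D to C spans seven letter names (D-E-F-G-A-B-C), plus an octave: a fourteenth.
At 22 semitones, D##4→C##6 falls one short of a major fourteenth: minor.
(Equivalently, a compound minor seventh: a minor seventh plus an octave.)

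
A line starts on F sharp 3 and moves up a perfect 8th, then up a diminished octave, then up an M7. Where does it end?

E 6

A perfect octave up from F#3 is F#4.
Up a diminished octave from F#4: F5 (11 semitones up).
Up a major seventh from F5: E6 (11 semitones up).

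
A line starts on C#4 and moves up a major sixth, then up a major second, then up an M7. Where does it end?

A##5

Up a major sixth from C#4: A#4 (9 semitones up).
A#4 up a major second → B#4 (2 semitones).
B#4 up a major seventh → A##5 (11 semitones).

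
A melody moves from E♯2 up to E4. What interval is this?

E to E is the same letter name, plus 2 octaves, so the interval is some kind of fifteenth.
The perfect fifteenth is 24 semitones; here we have 23, one semitone narrower: diminished.
(Equivalently, a compound diminished octave: a diminished octave plus an octave.)

d15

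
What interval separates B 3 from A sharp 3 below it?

minor second

Descending from B3 to A#3 is the same interval as ascending A#3 to B3.
A to B spans two letter names (A-B), so the interval is some kind of second.
A major second would be 2 semitones, but A#3 to B3 is 1 — one semitone narrower, making it a minor second.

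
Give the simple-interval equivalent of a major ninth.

major 2nd

Take out an octave (7 from the number): 9 − 7 = 2.
That makes a major ninth a compound major second — an octave plus a major second.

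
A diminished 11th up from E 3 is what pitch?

The eleventh's letter: E up four letter names plus an octave → A.
A diminished eleventh spans 16 semitones, so from E3 the target pitch is Ab4.

A flat 4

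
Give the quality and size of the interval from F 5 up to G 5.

major second

F to G spans two letter names (F-G), so the interval is some kind of second.
F5 to G5 is 2 semitones, matching the major second exactly, so the quality is major.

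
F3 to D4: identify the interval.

F to D spans six letter names (F-G-A-B-C-D), so the interval is some kind of sixth.
Counting semitones, F3→D4 is 9, which is the major sixth.

major sixth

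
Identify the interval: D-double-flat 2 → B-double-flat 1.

minor third

Descending from Dbb2 to Bbb1 is the same interval as ascending Bbb1 to Dbb2.
B to D spans three letter names (B-C-D) — that makes it a third of some quality.
Bbb1 to Dbb2 is 3 semitones, a half step short of the major third (4), so this is minor.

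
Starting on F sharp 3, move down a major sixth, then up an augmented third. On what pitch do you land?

C double-sharp 3

A major sixth down from F#3 is A2.
An augmented third up from A2 is C##3.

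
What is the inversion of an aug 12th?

d4

First reduce the compound augmented twelfth to its simple form, an augmented fifth.
Inverted interval numbers add to nine, so a fifth pairs with a fourth (5 + 4 = 9).
The quality also flips — augmented becomes diminished — giving a diminished fourth.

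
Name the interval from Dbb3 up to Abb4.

D to A spans five letter names (D-E-F-G-A), plus an octave: a twelfth.
The perfect twelfth spans 19 semitones, and Dbb3 to Abb4 is exactly 19 semitones — so this is a perfect twelfth.
(Equivalently, a compound perfect fifth: a perfect fifth plus an octave.)

P12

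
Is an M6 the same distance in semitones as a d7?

Yes

A major sixth = 9 semitones = a diminished seventh; enharmonically equal.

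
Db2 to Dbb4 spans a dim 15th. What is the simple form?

Take out an octave (7 from the number): 15 − 7 = 8.
Quality carries through unchanged, so the simple form is a diminished octave.

diminished 8th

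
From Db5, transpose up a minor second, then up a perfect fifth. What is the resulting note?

Bbb5

A minor second up from Db5 is Ebb5.
A perfect fifth up from Ebb5 is Bbb5.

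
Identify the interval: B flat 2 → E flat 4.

B to E spans four letter names (B-C-D-E), plus an octave: an eleventh.
The perfect eleventh spans 17 semitones, and Bb2 to Eb4 is exactly 17 semitones — so this is a perfect eleventh.
(Equivalently, a compound perfect fourth: a perfect fourth plus an octave.)

perfect eleventh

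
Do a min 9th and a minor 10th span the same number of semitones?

A minor ninth spans 13 semitones; a minor tenth spans 15 semitones. They differ by 2.

No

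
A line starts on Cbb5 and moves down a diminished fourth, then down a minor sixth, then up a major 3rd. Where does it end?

D4

A diminished fourth down from Cbb5 is Gb4.
Gb4 down a minor sixth → Bb3 (8 semitones).
Up a major third from Bb3: D4 (4 semitones up).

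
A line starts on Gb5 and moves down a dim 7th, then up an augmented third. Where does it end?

C##5

A diminished seventh down from Gb5 is A4.
An augmented third up from A4 is C##5.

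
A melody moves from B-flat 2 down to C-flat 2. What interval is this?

Descending from Bb2 to Cb2 is the same interval as ascending Cb2 to Bb2.
C to B spans seven letter names (C-D-E-F-G-A-B): a seventh.
The major seventh spans 11 semitones, and Cb2 to Bb2 is exactly 11 semitones — so this is a major seventh.

major 7th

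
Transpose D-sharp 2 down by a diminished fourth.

The fourth takes the letter from D down to A.
A diminished fourth spans 4 semitones, so from D#2 the target pitch is A##1.

A-double-sharp 1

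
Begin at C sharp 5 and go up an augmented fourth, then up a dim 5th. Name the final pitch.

C#5 up an augmented fourth → F##5 (6 semitones).
A diminished fifth up from F##5 is C#6.

C sharp 6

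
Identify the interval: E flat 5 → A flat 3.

Descending from Eb5 to Ab3 is the same interval as ascending Ab3 to Eb5.
A to E spans five letter names (A-B-C-D-E), plus an octave, so the interval is some kind of twelfth.
Counting semitones, Ab3→Eb5 is 19, which is the perfect twelfth.
(Equivalently, a compound perfect fifth: a perfect fifth plus an octave.)

perfect 12th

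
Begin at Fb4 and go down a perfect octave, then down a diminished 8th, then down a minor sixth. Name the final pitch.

Fb4 down a perfect octave → Fb3 (12 semitones).
Fb3 down a diminished octave → F2 (11 semitones).
A minor sixth down from F2 is A1.

A1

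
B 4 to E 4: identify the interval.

P5

Descending from B4 to E4 is the same interval as ascending E4 to B4.
E to B spans five letter names (E-F-G-A-B), so the interval is some kind of fifth.
E4 to B4 is 7 semitones, matching the perfect fifth exactly, so the quality is perfect.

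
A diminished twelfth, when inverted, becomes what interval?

First reduce the compound diminished twelfth to its simple form, a diminished fifth.
Inverted interval numbers add to nine, so a fifth pairs with a fourth (5 + 4 = 9).
And diminished becomes augmented under inversion, so we get an augmented fourth.

augmented 4th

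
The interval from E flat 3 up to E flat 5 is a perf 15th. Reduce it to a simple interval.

P8

Subtracting seven from the interval number removes an octave: 15 − 7 = 8.
That makes a perfect fifteenth a compound perfect octave — an octave plus a perfect octave.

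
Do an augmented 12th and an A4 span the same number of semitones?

No

An augmented twelfth is 20 semitones but an augmented fourth is 6 semitones — different sizes.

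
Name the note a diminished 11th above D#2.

Counting four letter names plus an octave up from D lands on G.
A diminished eleventh is 16 semitones; 16 semitones up from D#2 gives G3.

G3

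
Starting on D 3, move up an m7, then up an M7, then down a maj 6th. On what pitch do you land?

D 4

Up a minor seventh from D3: C4 (10 semitones up).
C4 up a major seventh → B4 (11 semitones).
A major sixth down from B4 is D4.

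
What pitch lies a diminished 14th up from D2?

The fourteenth's letter: D up seven letter names plus an octave → C.
A diminished fourteenth spans 21 semitones, so from D2 the target pitch is Cb4.

Cb4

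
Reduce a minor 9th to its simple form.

minor 2nd

Subtracting seven from the interval number removes an octave: 9 − 7 = 2.
So a minor ninth is an octave plus a minor second. The quality is unchanged.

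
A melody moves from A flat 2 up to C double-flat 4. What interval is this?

A to C spans three letter names (A-B-C), plus an octave: a tenth.
The major tenth is 16 semitones; here we have 14, two semitones narrower: diminished.
(Equivalently, a compound diminished third: a diminished third plus an octave.)

d10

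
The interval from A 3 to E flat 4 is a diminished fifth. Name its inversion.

Inverted interval numbers add to nine, so a fifth pairs with a fourth (5 + 4 = 9).
Quality inverts too: diminished becomes augmented. That makes the inversion an augmented fourth.

A4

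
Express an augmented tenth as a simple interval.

augmented 3rd

Take out an octave (7 from the number): 10 − 7 = 3.
Quality carries through unchanged, so the simple form is an augmented third.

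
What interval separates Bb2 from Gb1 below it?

Descending from Bb2 to Gb1 is the same interval as ascending Gb1 to Bb2.
G to B spans three letter names (G-A-B), plus an octave: a tenth.
Counting semitones, Gb1→Bb2 is 16, which is the major tenth.
(Equivalently, a compound major third: a major third plus an octave.)

major 10th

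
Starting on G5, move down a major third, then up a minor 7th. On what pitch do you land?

G5 down a major third → Eb5 (4 semitones).
Up a minor seventh from Eb5: Db6 (10 semitones up).

Db6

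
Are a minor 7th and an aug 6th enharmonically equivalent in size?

A minor seventh = 10 semitones = an augmented sixth; enharmonically equal.

Yes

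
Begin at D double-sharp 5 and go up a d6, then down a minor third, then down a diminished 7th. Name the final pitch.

A double-sharp 4

Up a diminished sixth from D##5: B5 (7 semitones up).
Down a minor third from B5: G#5 (3 semitones down).
G#5 down a diminished seventh → A##4 (9 semitones).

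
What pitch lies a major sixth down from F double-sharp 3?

A sharp 2

The sixth takes the letter from F down to A.
A major sixth spans 9 semitones, so from F##3 the target pitch is A#2.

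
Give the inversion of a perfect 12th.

First reduce the compound perfect twelfth to its simple form, a perfect fifth.
Inverted interval numbers add to nine, so a fifth pairs with a fourth (5 + 4 = 9).
Quality inverts too: perfect stays perfect. That makes the inversion a perfect fourth.

P4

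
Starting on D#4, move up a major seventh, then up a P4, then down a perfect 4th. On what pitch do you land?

A major seventh up from D#4 is C##5.
C##5 up a perfect fourth → F##5 (5 semitones).
Down a perfect fourth from F##5: C##5 (5 semitones down).

C##5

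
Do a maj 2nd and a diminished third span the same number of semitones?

Yes

A major second spans 2 semitones, and a diminished third also spans 2 semitones — they're enharmonic.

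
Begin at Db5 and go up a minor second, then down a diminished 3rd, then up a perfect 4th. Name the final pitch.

A minor second up from Db5 is Ebb5.
Down a diminished third from Ebb5: C5 (2 semitones down).
C5 up a perfect fourth → F5 (5 semitones).

F5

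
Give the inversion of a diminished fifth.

Interval numbers invert to sum to nine: 5 + 4 = 9, so a fifth inverts to a fourth.
Quality inverts too: diminished becomes augmented. That makes the inversion an augmented fourth.

A4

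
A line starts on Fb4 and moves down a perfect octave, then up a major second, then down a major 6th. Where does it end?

A perfect octave down from Fb4 is Fb3.
A major second up from Fb3 is Gb3.
Gb3 down a major sixth → Bbb2 (9 semitones).

Bbb2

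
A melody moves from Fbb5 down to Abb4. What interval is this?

Descending from Fbb5 to Abb4 is the same interval as ascending Abb4 to Fbb5.
A to F spans six letter names (A-B-C-D-E-F) — that makes it a sixth of some quality.
Abb4 to Fbb5 is 8 semitones, a half step short of the major sixth (9), so this is minor.

minor sixth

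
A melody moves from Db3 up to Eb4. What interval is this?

D to E spans two letter names (D-E), plus an octave: a ninth.
Counting semitones, Db3→Eb4 is 14, which is the major ninth.
(Equivalently, a compound major second: a major second plus an octave.)

major 9th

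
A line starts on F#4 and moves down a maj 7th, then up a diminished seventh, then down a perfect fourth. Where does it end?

Cb4

Down a major seventh from F#4: G3 (11 semitones down).
Up a diminished seventh from G3: Fb4 (9 semitones up).
A perfect fourth down from Fb4 is Cb4.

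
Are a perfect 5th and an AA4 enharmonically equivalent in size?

A perfect fifth spans 7 semitones, and a doubly augmented fourth also spans 7 semitones — they're enharmonic.

Yes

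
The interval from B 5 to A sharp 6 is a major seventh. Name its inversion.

The rule of nine gives the new number: 9 − 7 = 2, so a seventh becomes a second.
Quality inverts too: major becomes minor. That makes the inversion a minor second.

minor 2nd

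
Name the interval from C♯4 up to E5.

C to E spans three letter names (C-D-E), plus an octave: a tenth.
At 15 semitones, C#4→E5 falls one short of a major tenth: minor.
(Equivalently, a compound minor third: a minor third plus an octave.)

m10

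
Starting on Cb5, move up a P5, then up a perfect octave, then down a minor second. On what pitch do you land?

Up a perfect fifth from Cb5: Gb5 (7 semitones up).
Gb5 up a perfect octave → Gb6 (12 semitones).
Down a minor second from Gb6: F6 (1 semitone down).

F6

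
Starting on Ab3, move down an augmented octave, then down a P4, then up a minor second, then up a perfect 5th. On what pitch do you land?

Cbb3

Ab3 down an augmented octave → Abb2 (13 semitones).
A perfect fourth down from Abb2 is Ebb2.
Up a minor second from Ebb2: Fbb2 (1 semitone up).
A perfect fifth up from Fbb2 is Cbb3.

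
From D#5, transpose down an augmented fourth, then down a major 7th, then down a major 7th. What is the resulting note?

Down an augmented fourth from D#5: A4 (6 semitones down).
Down a major seventh from A4: Bb3 (11 semitones down).
Bb3 down a major seventh → Cb3 (11 semitones).

Cb3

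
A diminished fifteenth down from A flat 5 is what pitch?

The letter stays A (same as the start), shifted two octaves down.
A diminished fifteenth is 23 semitones; 23 semitones down from Ab5 gives A3.

A 3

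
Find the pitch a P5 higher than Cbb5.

Gbb5

Five letter names up from C: G.
A perfect fifth is 7 semitones; 7 semitones up from Cbb5 gives Gbb5.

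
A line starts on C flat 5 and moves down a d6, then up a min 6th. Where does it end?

C 5

A diminished sixth down from Cb5 is E4.
Up a minor sixth from E4: C5 (8 semitones up).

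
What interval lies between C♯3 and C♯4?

C to C is the same letter name, plus an octave: an octave.
Counting semitones, C#3→C#4 is 12, which is the perfect octave.

perfect 8th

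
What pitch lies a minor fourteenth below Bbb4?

Cb3

Counting seven letter names plus an octave down from B lands on C.
A minor fourteenth spans 22 semitones, so from Bbb4 the target pitch is Cb3.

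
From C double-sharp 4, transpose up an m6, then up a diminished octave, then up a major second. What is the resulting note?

B 5

C##4 up a minor sixth → A#4 (8 semitones).
A diminished octave up from A#4 is A5.
A major second up from A5 is B5.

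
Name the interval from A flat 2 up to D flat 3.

P4

A to D spans four letter names (A-B-C-D), so the interval is some kind of fourth.
Counting semitones, Ab2→Db3 is 5, which is the perfect fourth.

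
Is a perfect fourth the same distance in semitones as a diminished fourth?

5 semitones (perfect fourth) vs 4 semitones (diminished fourth): not equal.

No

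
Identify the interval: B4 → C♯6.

M9

B to C spans two letter names (B-C), plus an octave, so the interval is some kind of ninth.
B4 to C#6 is 14 semitones, matching the major ninth exactly, so the quality is major.
(Equivalently, a compound major second: a major second plus an octave.)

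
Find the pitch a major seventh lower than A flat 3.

The seventh takes the letter from A down to B.
Moving 11 semitones down from Ab3 (the size of a major seventh) reaches Bbb2.

B double-flat 2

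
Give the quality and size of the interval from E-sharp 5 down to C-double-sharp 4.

Descending from E#5 to C##4 is the same interval as ascending C##4 to E#5.
C to E spans three letter names (C-D-E), plus an octave, so the interval is some kind of tenth.
A major tenth would be 16 semitones, but C##4 to E#5 is 15 — one semitone narrower, making it a minor tenth.
(Equivalently, a compound minor third: a minor third plus an octave.)

minor 10th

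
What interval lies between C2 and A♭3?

minor thirteenth

C to A spans six letter names (C-D-E-F-G-A), plus an octave: a thirteenth.
C2 to Ab3 is 20 semitones, a half step short of the major thirteenth (21), so this is minor.
(Equivalently, a compound minor sixth: a minor sixth plus an octave.)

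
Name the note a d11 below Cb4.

G2

The eleventh's letter: C down four letter names plus an octave → G.
Moving 16 semitones down from Cb4 (the size of a diminished eleventh) reaches G2.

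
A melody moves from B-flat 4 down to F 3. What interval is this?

Descending from Bb4 to F3 is the same interval as ascending F3 to Bb4.
F to B spans four letter names (F-G-A-B), plus an octave — that makes it an eleventh of some quality.
Counting semitones, F3→Bb4 is 17, which is the perfect eleventh.
(Equivalently, a compound perfect fourth: a perfect fourth plus an octave.)

perfect 11th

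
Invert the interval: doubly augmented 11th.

dd5

First reduce the compound doubly augmented eleventh to its simple form, a doubly augmented fourth.
The rule of nine gives the new number: 9 − 4 = 5, so a fourth becomes a fifth.
And doubly augmented becomes doubly diminished under inversion, so we get a doubly diminished fifth.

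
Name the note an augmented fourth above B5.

E#6

Counting four letter names up from B lands on E.
An augmented fourth is 6 semitones; 6 semitones up from B5 gives E#6.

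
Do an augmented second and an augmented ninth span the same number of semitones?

No

An augmented second is 3 semitones but an augmented ninth is 15 semitones — different sizes.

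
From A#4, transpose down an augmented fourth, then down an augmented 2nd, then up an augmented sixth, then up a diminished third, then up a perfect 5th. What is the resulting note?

Ab5

An augmented fourth down from A#4 is E4.
An augmented second down from E4 is Db4.
Up an augmented sixth from Db4: B4 (10 semitones up).
A diminished third up from B4 is Db5.
Up a perfect fifth from Db5: Ab5 (7 semitones up).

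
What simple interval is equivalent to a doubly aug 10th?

doubly augmented third

Take out an octave (7 from the number): 10 − 7 = 3.
So a doubly augmented tenth is an octave plus a doubly augmented third. The quality is unchanged.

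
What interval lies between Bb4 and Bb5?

B to B is the same letter name, plus an octave — that makes it an octave of some quality.
Counting semitones, Bb4→Bb5 is 12, which is the perfect octave.

perfect 8th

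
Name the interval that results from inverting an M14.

minor 2nd

First reduce the compound major fourteenth to its simple form, a major seventh.
The rule of nine gives the new number: 9 − 7 = 2, so a seventh becomes a second.
Quality inverts too: major becomes minor. That makes the inversion a minor second.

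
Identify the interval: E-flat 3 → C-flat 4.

minor 6th

E to C spans six letter names (E-F-G-A-B-C): a sixth.
At 8 semitones, Eb3→Cb4 falls one short of a major sixth: minor.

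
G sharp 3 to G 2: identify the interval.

Descending from G#3 to G2 is the same interval as ascending G2 to G#3.
G to G is the same letter name, plus an octave, so the interval is some kind of octave.
G2 to G#3 spans 13 semitones — one semitone wider than the perfect octave (12) — giving an augmented octave.

augmented octave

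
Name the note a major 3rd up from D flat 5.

F 5

The third takes the letter from D up to F.
Moving 4 semitones up from Db5 (the size of a major third) reaches F5.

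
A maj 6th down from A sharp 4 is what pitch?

Counting six letter names down from A lands on C.
Moving 9 semitones down from A#4 (the size of a major sixth) reaches C#4.

C sharp 4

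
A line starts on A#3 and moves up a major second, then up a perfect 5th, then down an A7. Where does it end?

A major second up from A#3 is B#3.
Up a perfect fifth from B#3: F##4 (7 semitones up).
Down an augmented seventh from F##4: G3 (12 semitones down).

G3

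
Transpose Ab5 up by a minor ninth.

The ninth's letter: A up two letter names plus an octave → B.
A minor ninth is 13 semitones; 13 semitones up from Ab5 gives Bbb6.

Bbb6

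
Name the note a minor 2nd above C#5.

The second takes the letter from C up to D.
A minor second spans 1 semitone, so from C#5 the target pitch is D5.

D5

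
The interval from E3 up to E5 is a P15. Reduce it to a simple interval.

Take out an octave (7 from the number): 15 − 7 = 8.
So a perfect fifteenth is an octave plus a perfect octave. The quality is unchanged.

P8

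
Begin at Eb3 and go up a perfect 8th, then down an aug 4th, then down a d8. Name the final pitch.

Bb2

Up a perfect octave from Eb3: Eb4 (12 semitones up).
An augmented fourth down from Eb4 is Bbb3.
Down a diminished octave from Bbb3: Bb2 (11 semitones down).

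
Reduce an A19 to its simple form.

augmented fifth

Each octave removed subtracts seven from the number: 19 − 14 = 5.
So an augmented nineteenth is 2 octaves plus an augmented fifth. The quality is unchanged.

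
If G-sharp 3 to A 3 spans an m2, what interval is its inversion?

The rule of nine gives the new number: 9 − 2 = 7, so a second becomes a seventh.
Quality inverts too: minor becomes major. That makes the inversion a major seventh.

major 7th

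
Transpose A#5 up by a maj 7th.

G##6

The seventh takes the letter from A up to G.
Moving 11 semitones up from A#5 (the size of a major seventh) reaches G##6.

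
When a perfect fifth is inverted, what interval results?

P4

The rule of nine gives the new number: 9 − 5 = 4, so a fifth becomes a fourth.
Quality inverts too: perfect stays perfect. That makes the inversion a perfect fourth.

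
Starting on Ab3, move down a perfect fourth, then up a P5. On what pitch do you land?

Bb3

Ab3 down a perfect fourth → Eb3 (5 semitones).
Eb3 up a perfect fifth → Bb3 (7 semitones).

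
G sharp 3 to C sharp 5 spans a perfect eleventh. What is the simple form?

P4

Each octave removed subtracts seven from the number: 11 − 7 = 4.
That makes a perfect eleventh a compound perfect fourth — an octave plus a perfect fourth.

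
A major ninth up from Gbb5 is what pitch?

Counting two letter names plus an octave up from G lands on A.
A major ninth is 14 semitones; 14 semitones up from Gbb5 gives Abb6.

Abb6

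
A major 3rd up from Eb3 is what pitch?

Counting three letter names up from E lands on G.
A major third spans 4 semitones, so from Eb3 the target pitch is G3.

G3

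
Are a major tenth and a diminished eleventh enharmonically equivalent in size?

Yes

Both span 16 semitones: a major tenth and a diminished eleventh are the same chromatic distance.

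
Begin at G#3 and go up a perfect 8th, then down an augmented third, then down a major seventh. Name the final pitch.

Fb3

A perfect octave up from G#3 is G#4.
G#4 down an augmented third → Eb4 (5 semitones).
A major seventh down from Eb4 is Fb3.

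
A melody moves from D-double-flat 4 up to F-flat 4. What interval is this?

D to F spans three letter names (D-E-F) — that makes it a third of some quality.
The major third spans 4 semitones, and Dbb4 to Fb4 is exactly 4 semitones — so this is a major third.

major 3rd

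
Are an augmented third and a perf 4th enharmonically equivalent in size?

Both span 5 semitones: an augmented third and a perfect fourth are the same chromatic distance.

Yes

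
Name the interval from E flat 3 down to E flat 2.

P8

Descending from Eb3 to Eb2 is the same interval as ascending Eb2 to Eb3.
E to E is the same letter name, plus an octave, so the interval is some kind of octave.
Counting semitones, Eb2→Eb3 is 12, which is the perfect octave.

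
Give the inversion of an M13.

m3

First reduce the compound major thirteenth to its simple form, a major sixth.
Inverted interval numbers add to nine, so a sixth pairs with a third (6 + 3 = 9).
Quality inverts too: major becomes minor. That makes the inversion a minor third.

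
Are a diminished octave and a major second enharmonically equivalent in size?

No

A diminished octave spans 11 semitones; a major second spans 2 semitones. They differ by 9.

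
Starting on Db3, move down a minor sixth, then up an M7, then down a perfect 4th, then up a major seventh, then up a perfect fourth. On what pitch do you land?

A minor sixth down from Db3 is F2.
F2 up a major seventh → E3 (11 semitones).
Down a perfect fourth from E3: B2 (5 semitones down).
B2 up a major seventh → A#3 (11 semitones).
A#3 up a perfect fourth → D#4 (5 semitones).

D#4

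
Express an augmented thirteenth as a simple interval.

augmented sixth

Take out an octave (7 from the number): 13 − 7 = 6.
Quality carries through unchanged, so the simple form is an augmented sixth.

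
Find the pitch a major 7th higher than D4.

The seventh takes the letter from D up to C.
A major seventh spans 11 semitones, so from D4 the target pitch is C#5.

C#5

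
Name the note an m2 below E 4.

The second takes the letter from E down to D.
A minor second spans 1 semitone, so from E4 the target pitch is D#4.

D-sharp 4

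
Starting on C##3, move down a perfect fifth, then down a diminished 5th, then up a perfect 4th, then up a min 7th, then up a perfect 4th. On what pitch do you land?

G##3

C##3 down a perfect fifth → F##2 (7 semitones).
A diminished fifth down from F##2 is B##1.
A perfect fourth up from B##1 is E##2.
E##2 up a minor seventh → D##3 (10 semitones).
D##3 up a perfect fourth → G##3 (5 semitones).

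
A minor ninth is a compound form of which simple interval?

Take out an octave (7 from the number): 9 − 7 = 2.
So a minor ninth is an octave plus a minor second. The quality is unchanged.

m2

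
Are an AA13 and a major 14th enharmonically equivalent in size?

Both span 23 semitones: a doubly augmented thirteenth and a major fourteenth are the same chromatic distance.

Yes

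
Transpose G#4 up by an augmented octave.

For an octave the letter name doesn't change: still G, an octave up.
Moving 13 semitones up from G#4 (the size of an augmented octave) reaches G##5.

G##5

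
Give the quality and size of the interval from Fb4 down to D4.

diminished third

Descending from Fb4 to D4 is the same interval as ascending D4 to Fb4.
D to F spans three letter names (D-E-F) — that makes it a third of some quality.
A major third would be 4 semitones; D4 to Fb4 is 2, two semitones narrower, so the interval is diminished.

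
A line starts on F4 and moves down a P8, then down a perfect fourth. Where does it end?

Down a perfect octave from F4: F3 (12 semitones down).
Down a perfect fourth from F3: C3 (5 semitones down).

C3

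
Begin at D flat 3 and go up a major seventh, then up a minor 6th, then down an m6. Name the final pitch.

Db3 up a major seventh → C4 (11 semitones).
C4 up a minor sixth → Ab4 (8 semitones).
Ab4 down a minor sixth → C4 (8 semitones).

C 4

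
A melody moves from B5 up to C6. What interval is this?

minor 2nd

B to C spans two letter names (B-C), so the interval is some kind of second.
At 1 semitone, B5→C6 falls one short of a major second: minor.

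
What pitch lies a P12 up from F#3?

C#5

Five letters up from F (plus an octave) reaches C.
A perfect twelfth spans 19 semitones, so from F#3 the target pitch is C#5.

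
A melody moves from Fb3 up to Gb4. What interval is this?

F to G spans two letter names (F-G), plus an octave, so the interval is some kind of ninth.
Fb3 to Gb4 is 14 semitones, matching the major ninth exactly, so the quality is major.
(Equivalently, a compound major second: a major second plus an octave.)

major ninth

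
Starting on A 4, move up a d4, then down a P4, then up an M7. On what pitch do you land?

A4 up a diminished fourth → Db5 (4 semitones).
A perfect fourth down from Db5 is Ab4.
Up a major seventh from Ab4: G5 (11 semitones up).

G 5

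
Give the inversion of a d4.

The rule of nine gives the new number: 9 − 4 = 5, so a fourth becomes a fifth.
And diminished becomes augmented under inversion, so we get an augmented fifth.

augmented fifth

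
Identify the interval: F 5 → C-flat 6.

F to C spans five letter names (F-G-A-B-C): a fifth.
A perfect fifth would be 7 semitones; F5 to Cb6 is 6, one semitone narrower, so the interval is diminished.

d5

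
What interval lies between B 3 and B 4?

P8

B to B is the same letter name, plus an octave: an octave.
B3 to B4 is 12 semitones, matching the perfect octave exactly, so the quality is perfect.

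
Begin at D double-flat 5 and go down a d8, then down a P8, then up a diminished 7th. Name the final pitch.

C double-flat 4

A diminished octave down from Dbb5 is Db4.
Down a perfect octave from Db4: Db3 (12 semitones down).
Up a diminished seventh from Db3: Cbb4 (9 semitones up).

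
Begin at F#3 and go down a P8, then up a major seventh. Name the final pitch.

E#3

Down a perfect octave from F#3: F#2 (12 semitones down).
Up a major seventh from F#2: E#3 (11 semitones up).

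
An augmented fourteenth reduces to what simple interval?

Take out an octave (7 from the number): 14 − 7 = 7.
That makes an augmented fourteenth a compound augmented seventh — an octave plus an augmented seventh.

A7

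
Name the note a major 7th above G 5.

F sharp 6

The seventh takes the letter from G up to F.
A major seventh spans 11 semitones, so from G5 the target pitch is F#6.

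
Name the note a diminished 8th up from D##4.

For an octave the letter name doesn't change: still D, an octave up.
A diminished octave spans 11 semitones, so from D##4 the target pitch is D#5.

D#5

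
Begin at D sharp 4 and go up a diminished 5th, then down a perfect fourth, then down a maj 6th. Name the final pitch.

A diminished fifth up from D#4 is A4.
A perfect fourth down from A4 is E4.
E4 down a major sixth → G3 (9 semitones).

G 3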